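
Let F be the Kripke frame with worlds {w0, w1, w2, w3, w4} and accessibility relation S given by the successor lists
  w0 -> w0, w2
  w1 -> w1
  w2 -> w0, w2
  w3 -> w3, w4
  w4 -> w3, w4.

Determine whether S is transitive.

Transitive: yes — every two-step S-path is closed by a direct edge.

Yes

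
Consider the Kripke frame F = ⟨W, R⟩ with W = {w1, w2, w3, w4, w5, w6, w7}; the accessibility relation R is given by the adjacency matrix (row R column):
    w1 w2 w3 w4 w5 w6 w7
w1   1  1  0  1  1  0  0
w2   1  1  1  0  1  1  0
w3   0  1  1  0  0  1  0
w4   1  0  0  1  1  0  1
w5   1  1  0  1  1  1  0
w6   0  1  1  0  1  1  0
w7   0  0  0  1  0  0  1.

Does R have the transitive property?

No

Transitive: no — w1 R w2 and w2 R w3, but not w1 R w3.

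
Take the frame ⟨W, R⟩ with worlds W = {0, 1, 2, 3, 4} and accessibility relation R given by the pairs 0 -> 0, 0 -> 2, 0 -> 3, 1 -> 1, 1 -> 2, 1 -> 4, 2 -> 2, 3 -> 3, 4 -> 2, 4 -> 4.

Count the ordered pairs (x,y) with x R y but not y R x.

5

Enumerating: (0,2), (0,3), (1,2), (1,4), (4,2).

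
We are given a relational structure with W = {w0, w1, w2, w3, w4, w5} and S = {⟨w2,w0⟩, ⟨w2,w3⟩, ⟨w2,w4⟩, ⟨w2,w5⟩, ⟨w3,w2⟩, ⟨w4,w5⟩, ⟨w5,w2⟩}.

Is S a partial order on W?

Reflexive: no — w0 is not related to itself.
Transitive: no — w3 S w2 and w2 S w0, but not w3 S w0.
Antisymmetric: no — w2 S w3 and w3 S w2 with w2 ≠ w3.
So S is not a partial order.

No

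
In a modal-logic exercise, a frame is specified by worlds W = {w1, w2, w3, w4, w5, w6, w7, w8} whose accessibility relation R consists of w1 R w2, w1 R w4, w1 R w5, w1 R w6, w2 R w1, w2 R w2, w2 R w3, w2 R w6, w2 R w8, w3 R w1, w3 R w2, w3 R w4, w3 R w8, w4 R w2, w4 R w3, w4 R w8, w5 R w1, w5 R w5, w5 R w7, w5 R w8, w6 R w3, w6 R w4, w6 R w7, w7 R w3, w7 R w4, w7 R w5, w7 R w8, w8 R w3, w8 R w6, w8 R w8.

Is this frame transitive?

No

Transitive: no — w1 R w2 and w2 R w3, but not w1 R w3.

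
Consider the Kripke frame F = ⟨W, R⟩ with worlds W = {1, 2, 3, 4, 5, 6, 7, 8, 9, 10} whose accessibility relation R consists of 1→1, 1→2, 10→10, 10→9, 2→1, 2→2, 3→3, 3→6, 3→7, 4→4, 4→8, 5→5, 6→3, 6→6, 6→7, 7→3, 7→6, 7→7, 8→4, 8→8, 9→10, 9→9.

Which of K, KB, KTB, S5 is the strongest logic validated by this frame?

S5

Symmetric (axiom B): yes — every pair in R has its reverse in R.
Reflexive (axiom T): yes — every world is R-related to itself.
Euclidean (axiom 5): yes — any two successors of a common world are R-related.
So F validates K, KB, KTB, S5. The strongest is S5.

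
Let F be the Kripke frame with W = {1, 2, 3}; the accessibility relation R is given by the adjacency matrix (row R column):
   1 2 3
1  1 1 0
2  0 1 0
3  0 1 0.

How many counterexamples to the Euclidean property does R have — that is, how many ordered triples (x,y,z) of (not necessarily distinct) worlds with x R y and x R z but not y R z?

1

Enumerating: (1,2,1).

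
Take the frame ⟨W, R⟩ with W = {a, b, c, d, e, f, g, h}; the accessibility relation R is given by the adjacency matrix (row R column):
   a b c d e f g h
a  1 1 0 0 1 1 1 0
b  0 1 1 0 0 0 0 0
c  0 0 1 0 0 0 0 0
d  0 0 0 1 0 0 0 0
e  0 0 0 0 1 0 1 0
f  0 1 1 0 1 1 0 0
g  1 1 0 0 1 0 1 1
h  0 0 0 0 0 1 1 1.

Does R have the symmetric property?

No

Symmetric: no — a R b but not b R a.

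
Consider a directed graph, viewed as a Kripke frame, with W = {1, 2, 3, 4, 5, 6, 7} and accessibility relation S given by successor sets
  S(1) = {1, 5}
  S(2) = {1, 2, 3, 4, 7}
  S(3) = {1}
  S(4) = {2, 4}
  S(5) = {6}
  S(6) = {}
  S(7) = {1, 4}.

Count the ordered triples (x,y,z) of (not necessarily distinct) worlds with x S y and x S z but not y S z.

Enumerating: (1,5,1), (1,5,5), (2,1,2), (2,1,3), (2,1,4), (2,1,7), (2,3,2), (2,3,3), (2,3,4), (2,3,7), (2,4,1), (2,4,3), … and 7 more.
Total: 19.

19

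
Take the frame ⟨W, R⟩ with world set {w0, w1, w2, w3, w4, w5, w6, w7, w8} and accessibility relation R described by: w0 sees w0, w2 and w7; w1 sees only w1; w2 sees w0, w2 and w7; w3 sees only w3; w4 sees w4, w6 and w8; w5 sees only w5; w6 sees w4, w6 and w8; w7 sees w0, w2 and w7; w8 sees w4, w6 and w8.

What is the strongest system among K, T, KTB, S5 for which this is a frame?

Reflexive (axiom T): yes — every world is R-related to itself.
Symmetric (axiom B): yes — every pair in R has its reverse in R.
Euclidean (axiom 5): yes — any two successors of a common world are R-related.
So F validates K, T, KTB, S5. The strongest is S5.

S5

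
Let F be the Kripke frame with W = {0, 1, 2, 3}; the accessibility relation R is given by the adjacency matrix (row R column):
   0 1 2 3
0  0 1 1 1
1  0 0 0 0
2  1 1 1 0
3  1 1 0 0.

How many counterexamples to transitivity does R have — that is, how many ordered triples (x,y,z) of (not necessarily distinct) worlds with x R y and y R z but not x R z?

Enumerating: (0,2,0), (0,3,0), (2,0,3), (3,0,2), (3,0,3).

5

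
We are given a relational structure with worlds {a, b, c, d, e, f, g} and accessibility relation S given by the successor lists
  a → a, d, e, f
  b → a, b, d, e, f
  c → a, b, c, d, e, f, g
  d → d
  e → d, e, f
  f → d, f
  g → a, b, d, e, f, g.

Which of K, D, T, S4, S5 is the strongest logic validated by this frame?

Serial (axiom D): yes — every world has a successor (e.g. a S a).
Reflexive (axiom T): yes — every world is S-related to itself.
Transitive (axiom 4): yes — every two-step S-path is closed by a direct edge.
Euclidean (axiom 5): no — a S d and a S e, but not d S e.
So F validates K, D, T, S4; S5 would additionally require S to be Euclidean. The strongest is S4.

S4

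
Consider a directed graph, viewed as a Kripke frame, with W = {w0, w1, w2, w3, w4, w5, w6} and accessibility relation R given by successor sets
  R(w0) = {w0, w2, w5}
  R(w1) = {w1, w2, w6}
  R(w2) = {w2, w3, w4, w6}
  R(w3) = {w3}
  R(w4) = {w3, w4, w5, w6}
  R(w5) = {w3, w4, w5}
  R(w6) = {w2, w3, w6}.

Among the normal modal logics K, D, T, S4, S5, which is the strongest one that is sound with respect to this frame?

Serial (axiom D): yes — every world has a successor (e.g. w0 R w0).
Reflexive (axiom T): yes — every world is R-related to itself.
Transitive (axiom 4): no — w0 R w2 and w2 R w3, but not w0 R w3.
Euclidean (axiom 5): no — w0 R w2 and w0 R w5, but not w2 R w5.
So F validates K, D, T; S4 would additionally require R to be transitive. The strongest is T.

T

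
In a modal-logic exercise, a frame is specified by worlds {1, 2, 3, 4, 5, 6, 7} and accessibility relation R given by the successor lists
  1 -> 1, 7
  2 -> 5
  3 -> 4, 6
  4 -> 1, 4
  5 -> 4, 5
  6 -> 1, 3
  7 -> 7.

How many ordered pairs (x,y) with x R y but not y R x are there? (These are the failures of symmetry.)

6

Enumerating: (1,7), (2,5), (3,4), (4,1), (5,4), (6,1).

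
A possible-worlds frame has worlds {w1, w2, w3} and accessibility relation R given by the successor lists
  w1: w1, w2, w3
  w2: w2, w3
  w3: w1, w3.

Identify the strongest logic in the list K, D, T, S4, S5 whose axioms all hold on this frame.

Serial (axiom D): yes — every world has a successor (e.g. w1 R w1).
Reflexive (axiom T): yes — every world is R-related to itself.
Transitive (axiom 4): no — w2 R w3 and w3 R w1, but not w2 R w1.
Euclidean (axiom 5): no — w1 R w3 and w1 R w2, but not w3 R w2.
So F validates K, D, T; S4 would additionally require R to be transitive. The strongest is T.

T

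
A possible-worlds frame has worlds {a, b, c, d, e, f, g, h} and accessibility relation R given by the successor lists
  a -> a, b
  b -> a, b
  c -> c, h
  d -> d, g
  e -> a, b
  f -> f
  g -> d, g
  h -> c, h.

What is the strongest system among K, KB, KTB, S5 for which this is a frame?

K

Symmetric (axiom B): no — e R a but not a R e.
Reflexive (axiom T): no — e is not related to itself.
Euclidean (axiom 5): yes — any two successors of a common world are R-related.
So F validates K; KB would additionally require R to be symmetric. The strongest is K.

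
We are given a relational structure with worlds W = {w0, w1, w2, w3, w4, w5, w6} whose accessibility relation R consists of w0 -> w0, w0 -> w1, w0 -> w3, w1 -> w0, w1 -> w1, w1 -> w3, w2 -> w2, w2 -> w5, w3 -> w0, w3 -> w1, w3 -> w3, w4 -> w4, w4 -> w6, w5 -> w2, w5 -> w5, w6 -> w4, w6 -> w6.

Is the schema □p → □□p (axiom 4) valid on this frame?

Yes

By correspondence theory, 4 is valid on a frame iff R is transitive.
Transitive: yes — every two-step R-path is closed by a direct edge.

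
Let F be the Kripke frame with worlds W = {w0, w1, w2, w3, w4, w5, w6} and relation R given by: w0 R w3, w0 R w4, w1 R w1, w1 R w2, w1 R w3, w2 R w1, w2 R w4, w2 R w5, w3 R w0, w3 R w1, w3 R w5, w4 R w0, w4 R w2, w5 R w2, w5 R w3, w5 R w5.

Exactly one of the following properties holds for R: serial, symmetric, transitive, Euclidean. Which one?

symmetric

Serial: no — w6 has no R-successor.
Symmetric: yes — every pair in R has its reverse in R.
Transitive: no — w0 R w3 and w3 R w1, but not w0 R w1.
Euclidean: no — w0 R w3 and w0 R w4, but not w3 R w4.
Only symmetric holds.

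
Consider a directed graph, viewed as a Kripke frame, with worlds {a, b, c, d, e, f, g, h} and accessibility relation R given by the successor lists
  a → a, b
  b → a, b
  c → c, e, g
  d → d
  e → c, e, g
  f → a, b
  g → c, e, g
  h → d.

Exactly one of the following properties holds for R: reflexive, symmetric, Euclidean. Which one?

Reflexive: no — f is not related to itself.
Symmetric: no — f R a but not a R f.
Euclidean: yes — any two successors of a common world are R-related.
Only Euclidean holds.

Euclidean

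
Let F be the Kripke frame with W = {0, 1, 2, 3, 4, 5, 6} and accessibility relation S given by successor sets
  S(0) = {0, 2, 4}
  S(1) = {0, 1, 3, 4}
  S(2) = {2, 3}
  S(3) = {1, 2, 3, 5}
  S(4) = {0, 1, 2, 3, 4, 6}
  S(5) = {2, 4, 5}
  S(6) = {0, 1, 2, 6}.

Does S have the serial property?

Serial: yes — every world has a successor (e.g. 0 S 0).

Yes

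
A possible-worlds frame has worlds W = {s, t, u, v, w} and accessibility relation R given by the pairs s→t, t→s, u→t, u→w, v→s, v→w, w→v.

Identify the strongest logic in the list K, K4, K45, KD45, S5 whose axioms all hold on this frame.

Transitive (axiom 4): no — u R t and t R s, but not u R s.
Euclidean (axiom 5): no — u R t and u R w, but not t R w.
Serial (axiom D): yes — every world has a successor (e.g. s R t).
Reflexive (axiom T): no — s is not related to itself.
So F validates K; K4 would additionally require R to be transitive. The strongest is K.

K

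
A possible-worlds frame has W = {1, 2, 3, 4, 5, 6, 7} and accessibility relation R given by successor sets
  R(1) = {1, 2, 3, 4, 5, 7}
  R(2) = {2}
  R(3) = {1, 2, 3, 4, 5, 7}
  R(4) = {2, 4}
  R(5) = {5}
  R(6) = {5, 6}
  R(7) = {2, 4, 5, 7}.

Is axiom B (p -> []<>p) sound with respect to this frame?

No

By correspondence theory, B is valid on a frame iff R is symmetric.
Symmetric: no — 1 R 2 but not 2 R 1.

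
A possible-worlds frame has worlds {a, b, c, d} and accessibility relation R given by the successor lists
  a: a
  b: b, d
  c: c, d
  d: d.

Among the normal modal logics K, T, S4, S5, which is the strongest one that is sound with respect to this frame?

S4

Reflexive (axiom T): yes — every world is R-related to itself.
Transitive (axiom 4): yes — every two-step R-path is closed by a direct edge.
Euclidean (axiom 5): no — b R d and b R b, but not d R b.
So F validates K, T, S4; S5 would additionally require R to be Euclidean. The strongest is S4.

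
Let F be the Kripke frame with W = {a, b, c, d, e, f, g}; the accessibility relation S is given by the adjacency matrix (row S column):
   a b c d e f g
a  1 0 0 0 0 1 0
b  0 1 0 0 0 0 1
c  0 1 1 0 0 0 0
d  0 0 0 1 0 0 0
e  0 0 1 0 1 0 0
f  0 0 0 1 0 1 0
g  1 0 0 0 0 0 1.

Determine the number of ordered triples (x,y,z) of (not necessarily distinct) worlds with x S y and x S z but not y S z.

6

Enumerating: (a,f,a), (b,g,b), (c,b,c), (e,c,e), (f,d,f), (g,a,g).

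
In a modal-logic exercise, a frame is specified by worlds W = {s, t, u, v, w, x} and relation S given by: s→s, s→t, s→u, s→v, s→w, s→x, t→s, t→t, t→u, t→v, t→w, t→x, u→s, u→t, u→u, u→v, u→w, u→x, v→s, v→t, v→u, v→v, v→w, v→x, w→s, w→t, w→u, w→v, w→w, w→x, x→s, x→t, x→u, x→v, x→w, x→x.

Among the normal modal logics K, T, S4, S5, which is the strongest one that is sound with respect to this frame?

S5

Reflexive (axiom T): yes — every world is S-related to itself.
Transitive (axiom 4): yes — every two-step S-path is closed by a direct edge.
Euclidean (axiom 5): yes — any two successors of a common world are S-related.
So F validates K, T, S4, S5. The strongest is S5.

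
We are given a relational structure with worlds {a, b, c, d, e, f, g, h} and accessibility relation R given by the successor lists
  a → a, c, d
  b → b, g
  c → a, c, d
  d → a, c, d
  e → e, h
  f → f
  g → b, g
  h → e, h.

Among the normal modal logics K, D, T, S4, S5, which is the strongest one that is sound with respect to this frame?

Serial (axiom D): yes — every world has a successor (e.g. a R a).
Reflexive (axiom T): yes — every world is R-related to itself.
Transitive (axiom 4): yes — every two-step R-path is closed by a direct edge.
Euclidean (axiom 5): yes — any two successors of a common world are R-related.
So F validates K, D, T, S4, S5. The strongest is S5.

S5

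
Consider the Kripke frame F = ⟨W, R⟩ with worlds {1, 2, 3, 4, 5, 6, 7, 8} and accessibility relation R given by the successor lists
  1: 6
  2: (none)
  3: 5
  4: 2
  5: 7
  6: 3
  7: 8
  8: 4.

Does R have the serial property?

Serial: no — 2 has no R-successor.

No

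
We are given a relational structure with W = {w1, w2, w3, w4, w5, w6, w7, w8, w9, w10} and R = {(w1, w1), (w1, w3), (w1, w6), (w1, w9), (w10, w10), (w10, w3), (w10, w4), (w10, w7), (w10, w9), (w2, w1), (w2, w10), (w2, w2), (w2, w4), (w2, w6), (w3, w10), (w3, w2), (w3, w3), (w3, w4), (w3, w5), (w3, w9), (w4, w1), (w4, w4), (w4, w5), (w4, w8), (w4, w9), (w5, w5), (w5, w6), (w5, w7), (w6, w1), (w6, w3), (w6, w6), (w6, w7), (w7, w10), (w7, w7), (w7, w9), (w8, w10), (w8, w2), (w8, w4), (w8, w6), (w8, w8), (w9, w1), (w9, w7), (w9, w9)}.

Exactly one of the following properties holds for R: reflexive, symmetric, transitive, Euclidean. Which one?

reflexive

Reflexive: yes — every world is R-related to itself.
Symmetric: no — w1 R w3 but not w3 R w1.
Transitive: no — w1 R w3 and w3 R w10, but not w1 R w10.
Euclidean: no — w1 R w3 and w1 R w6, but not w3 R w6.
Only reflexive holds.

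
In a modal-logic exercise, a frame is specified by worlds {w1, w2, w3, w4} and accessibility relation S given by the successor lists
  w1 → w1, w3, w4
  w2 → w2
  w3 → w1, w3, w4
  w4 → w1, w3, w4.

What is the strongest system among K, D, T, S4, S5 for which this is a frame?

S5

Serial (axiom D): yes — every world has a successor (e.g. w1 S w1).
Reflexive (axiom T): yes — every world is S-related to itself.
Transitive (axiom 4): yes — every two-step S-path is closed by a direct edge.
Euclidean (axiom 5): yes — any two successors of a common world are S-related.
So F validates K, D, T, S4, S5. The strongest is S5.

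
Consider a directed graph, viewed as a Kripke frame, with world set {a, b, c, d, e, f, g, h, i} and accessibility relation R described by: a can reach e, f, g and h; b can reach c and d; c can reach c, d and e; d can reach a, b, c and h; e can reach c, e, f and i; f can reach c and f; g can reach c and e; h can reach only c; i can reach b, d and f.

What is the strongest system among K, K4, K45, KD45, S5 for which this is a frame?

K

Transitive (axiom 4): no — a R e and e R c, but not a R c.
Euclidean (axiom 5): no — a R e and a R g, but not e R g.
Serial (axiom D): yes — every world has a successor (e.g. a R e).
Reflexive (axiom T): no — a is not related to itself.
So F validates K; K4 would additionally require R to be transitive. The strongest is K.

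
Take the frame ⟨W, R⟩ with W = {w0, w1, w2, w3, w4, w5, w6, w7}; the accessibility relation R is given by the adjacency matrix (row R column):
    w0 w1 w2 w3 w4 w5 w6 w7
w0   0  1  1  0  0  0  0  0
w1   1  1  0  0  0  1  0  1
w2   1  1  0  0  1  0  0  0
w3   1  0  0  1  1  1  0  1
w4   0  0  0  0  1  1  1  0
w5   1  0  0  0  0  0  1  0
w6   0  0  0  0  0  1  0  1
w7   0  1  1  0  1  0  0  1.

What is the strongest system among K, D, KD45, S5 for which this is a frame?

Serial (axiom D): yes — every world has a successor (e.g. w0 R w1).
Euclidean (axiom 5): no — w0 R w1 and w0 R w2, but not w1 R w2.
Transitive (axiom 4): no — w0 R w1 and w1 R w5, but not w0 R w5.
Reflexive (axiom T): no — w0 is not related to itself.
So F validates K, D; KD45 would additionally require R to be Euclidean and transitive. The strongest is D.

D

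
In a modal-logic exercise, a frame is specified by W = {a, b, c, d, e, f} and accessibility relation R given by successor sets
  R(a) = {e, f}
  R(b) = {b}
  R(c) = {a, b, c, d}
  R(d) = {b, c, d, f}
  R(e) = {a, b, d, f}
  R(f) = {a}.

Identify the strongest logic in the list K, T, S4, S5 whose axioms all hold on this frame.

Reflexive (axiom T): no — a is not related to itself.
Transitive (axiom 4): no — a R e and e R b, but not a R b.
Euclidean (axiom 5): no — a R f and a R e, but not f R e.
So F validates K; T would additionally require R to be reflexive. The strongest is K.

K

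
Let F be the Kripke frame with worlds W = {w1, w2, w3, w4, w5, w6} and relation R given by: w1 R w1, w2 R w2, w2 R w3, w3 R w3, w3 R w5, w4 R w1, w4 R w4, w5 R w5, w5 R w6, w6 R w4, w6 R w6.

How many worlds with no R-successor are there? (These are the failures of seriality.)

R is serial; there are no such worlds.

0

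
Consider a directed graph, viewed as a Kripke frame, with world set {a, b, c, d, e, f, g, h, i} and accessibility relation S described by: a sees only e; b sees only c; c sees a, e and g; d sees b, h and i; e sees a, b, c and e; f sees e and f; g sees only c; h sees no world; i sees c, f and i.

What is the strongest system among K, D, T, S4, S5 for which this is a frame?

K

Serial (axiom D): no — h has no S-successor.
Reflexive (axiom T): no — a is not related to itself.
Transitive (axiom 4): no — a S e and e S b, but not a S b.
Euclidean (axiom 5): no — c S a and c S g, but not a S g.
So F validates K; D would additionally require S to be serial. The strongest is K.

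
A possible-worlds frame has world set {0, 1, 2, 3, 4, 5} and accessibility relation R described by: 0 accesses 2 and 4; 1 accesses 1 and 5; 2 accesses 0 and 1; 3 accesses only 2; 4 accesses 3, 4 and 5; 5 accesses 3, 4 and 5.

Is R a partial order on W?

Reflexive: no — 0 is not related to itself.
Transitive: no — 0 R 2 and 2 R 1, but not 0 R 1.
Antisymmetric: no — 0 R 2 and 2 R 0 with 0 ≠ 2.
So R is not a partial order.

No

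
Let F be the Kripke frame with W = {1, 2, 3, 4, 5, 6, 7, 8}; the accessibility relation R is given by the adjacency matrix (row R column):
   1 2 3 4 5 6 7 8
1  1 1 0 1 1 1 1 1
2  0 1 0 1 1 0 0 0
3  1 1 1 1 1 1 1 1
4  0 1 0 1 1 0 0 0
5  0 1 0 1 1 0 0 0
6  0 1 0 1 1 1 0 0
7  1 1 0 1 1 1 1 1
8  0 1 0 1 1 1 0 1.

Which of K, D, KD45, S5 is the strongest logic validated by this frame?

D

Serial (axiom D): yes — every world has a successor (e.g. 1 R 1).
Euclidean (axiom 5): no — 1 R 2 and 1 R 6, but not 2 R 6.
Transitive (axiom 4): yes — every two-step R-path is closed by a direct edge.
Reflexive (axiom T): yes — every world is R-related to itself.
So F validates K, D; KD45 would additionally require R to be Euclidean. The strongest is D.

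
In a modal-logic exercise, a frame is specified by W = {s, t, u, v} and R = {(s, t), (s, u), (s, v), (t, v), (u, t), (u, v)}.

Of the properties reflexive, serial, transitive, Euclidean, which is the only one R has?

Reflexive: no — s is not related to itself.
Serial: no — v has no R-successor.
Transitive: yes — every two-step R-path is closed by a direct edge.
Euclidean: no — s R t and s R u, but not t R u.
Only transitive holds.

transitive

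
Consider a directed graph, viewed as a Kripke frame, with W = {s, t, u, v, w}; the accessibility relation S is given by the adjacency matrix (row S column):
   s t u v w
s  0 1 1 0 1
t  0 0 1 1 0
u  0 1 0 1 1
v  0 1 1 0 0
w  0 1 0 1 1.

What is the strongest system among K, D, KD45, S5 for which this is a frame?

Serial (axiom D): yes — every world has a successor (e.g. s S t).
Euclidean (axiom 5): no — s S t and s S w, but not t S w.
Transitive (axiom 4): no — s S t and t S v, but not s S v.
Reflexive (axiom T): no — s is not related to itself.
So F validates K, D; KD45 would additionally require S to be Euclidean and transitive. The strongest is D.

D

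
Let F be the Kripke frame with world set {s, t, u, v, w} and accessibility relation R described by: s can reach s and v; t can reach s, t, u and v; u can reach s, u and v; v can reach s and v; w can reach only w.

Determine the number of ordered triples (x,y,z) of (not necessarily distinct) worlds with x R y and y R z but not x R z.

R is transitive; there are no such tuples.

0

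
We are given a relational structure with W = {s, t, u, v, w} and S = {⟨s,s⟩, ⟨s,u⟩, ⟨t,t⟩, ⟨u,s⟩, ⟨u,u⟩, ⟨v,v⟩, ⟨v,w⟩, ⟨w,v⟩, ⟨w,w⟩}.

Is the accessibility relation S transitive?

Transitive: yes — every two-step S-path is closed by a direct edge.

Yes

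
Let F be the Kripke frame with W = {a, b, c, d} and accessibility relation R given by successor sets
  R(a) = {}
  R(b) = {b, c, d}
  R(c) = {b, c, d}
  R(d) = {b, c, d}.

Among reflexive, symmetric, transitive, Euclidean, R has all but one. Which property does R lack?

Reflexive: no — a is not related to itself.
Symmetric: yes — every pair in R has its reverse in R.
Transitive: yes — every two-step R-path is closed by a direct edge.
Euclidean: yes — any two successors of a common world are R-related.
Only reflexive fails.

reflexive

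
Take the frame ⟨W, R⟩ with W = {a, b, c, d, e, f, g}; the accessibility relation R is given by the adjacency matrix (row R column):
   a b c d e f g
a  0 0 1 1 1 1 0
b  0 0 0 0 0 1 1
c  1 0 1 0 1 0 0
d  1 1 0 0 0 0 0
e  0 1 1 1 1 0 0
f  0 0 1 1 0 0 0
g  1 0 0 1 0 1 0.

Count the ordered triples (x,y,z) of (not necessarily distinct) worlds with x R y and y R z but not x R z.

30

Enumerating: (a,c,a), (a,d,a), (a,d,b), (a,e,b), (b,f,c), (b,f,d), (b,g,a), (b,g,d), (c,a,d), (c,a,f), (c,e,b), (c,e,d), … and 18 more.
Total: 30.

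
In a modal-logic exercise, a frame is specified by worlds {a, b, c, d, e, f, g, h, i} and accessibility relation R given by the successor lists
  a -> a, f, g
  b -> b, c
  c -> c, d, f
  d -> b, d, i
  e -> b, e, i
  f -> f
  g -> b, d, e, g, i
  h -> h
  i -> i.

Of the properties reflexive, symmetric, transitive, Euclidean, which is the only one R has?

reflexive

Reflexive: yes — every world is R-related to itself.
Symmetric: no — a R f but not f R a.
Transitive: no — a R g and g R b, but not a R b.
Euclidean: no — a R f and a R g, but not f R g.
Only reflexive holds.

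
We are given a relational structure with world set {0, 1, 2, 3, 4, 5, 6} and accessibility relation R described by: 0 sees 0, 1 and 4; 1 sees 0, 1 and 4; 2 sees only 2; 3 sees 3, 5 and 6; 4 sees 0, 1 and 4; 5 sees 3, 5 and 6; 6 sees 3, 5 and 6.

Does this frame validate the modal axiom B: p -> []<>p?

Yes

Axiom B corresponds to the accessibility relation being symmetric.
Symmetric: yes — every pair in R has its reverse in R.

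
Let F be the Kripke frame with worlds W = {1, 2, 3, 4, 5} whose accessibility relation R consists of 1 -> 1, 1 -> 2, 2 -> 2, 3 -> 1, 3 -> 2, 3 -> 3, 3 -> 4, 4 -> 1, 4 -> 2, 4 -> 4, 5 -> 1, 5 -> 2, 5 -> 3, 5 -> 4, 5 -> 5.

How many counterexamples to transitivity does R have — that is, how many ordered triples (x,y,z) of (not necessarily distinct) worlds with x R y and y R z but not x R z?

R is transitive; there are no such tuples.

0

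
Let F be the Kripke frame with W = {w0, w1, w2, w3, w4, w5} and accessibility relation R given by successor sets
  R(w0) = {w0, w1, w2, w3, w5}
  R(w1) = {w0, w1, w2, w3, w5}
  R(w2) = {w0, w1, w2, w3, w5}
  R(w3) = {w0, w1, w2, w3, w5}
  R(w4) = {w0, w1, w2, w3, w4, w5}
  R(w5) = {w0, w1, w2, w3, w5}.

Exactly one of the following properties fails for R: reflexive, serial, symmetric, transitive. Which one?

Reflexive: yes — every world is R-related to itself.
Serial: yes — every world has a successor (e.g. w0 R w0).
Symmetric: no — w4 R w0 but not w0 R w4.
Transitive: yes — every two-step R-path is closed by a direct edge.
Only symmetric fails.

symmetric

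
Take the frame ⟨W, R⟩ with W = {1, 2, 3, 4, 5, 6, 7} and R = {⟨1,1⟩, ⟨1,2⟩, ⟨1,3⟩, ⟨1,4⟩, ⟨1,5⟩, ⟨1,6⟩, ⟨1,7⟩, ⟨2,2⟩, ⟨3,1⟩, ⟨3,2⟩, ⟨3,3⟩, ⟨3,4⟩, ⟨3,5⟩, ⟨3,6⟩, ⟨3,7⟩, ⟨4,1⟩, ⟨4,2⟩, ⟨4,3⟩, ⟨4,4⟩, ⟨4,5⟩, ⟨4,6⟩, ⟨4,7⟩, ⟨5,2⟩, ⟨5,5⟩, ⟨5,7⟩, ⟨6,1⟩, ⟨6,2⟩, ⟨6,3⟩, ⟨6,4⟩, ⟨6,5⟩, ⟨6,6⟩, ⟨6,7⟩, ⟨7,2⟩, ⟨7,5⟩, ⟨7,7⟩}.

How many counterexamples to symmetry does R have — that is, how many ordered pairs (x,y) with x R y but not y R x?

Enumerating: (1,2), (1,5), (1,7), (3,2), (3,5), (3,7), (4,2), (4,5), (4,7), (5,2), (6,2), (6,5), (6,7), (7,2).

14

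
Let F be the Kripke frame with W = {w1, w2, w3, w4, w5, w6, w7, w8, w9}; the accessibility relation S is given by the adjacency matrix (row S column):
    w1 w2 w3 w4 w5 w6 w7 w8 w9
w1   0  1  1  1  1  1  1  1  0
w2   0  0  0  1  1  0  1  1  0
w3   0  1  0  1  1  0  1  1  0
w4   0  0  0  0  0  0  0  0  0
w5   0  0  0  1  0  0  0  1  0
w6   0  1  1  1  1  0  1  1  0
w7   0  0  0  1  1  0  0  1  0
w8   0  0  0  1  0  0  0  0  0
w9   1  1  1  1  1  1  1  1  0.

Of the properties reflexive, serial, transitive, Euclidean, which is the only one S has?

transitive

Reflexive: no — w1 is not related to itself.
Serial: no — w4 has no S-successor.
Transitive: yes — every two-step S-path is closed by a direct edge.
Euclidean: no — w1 S w2 and w1 S w3, but not w2 S w3.
Only transitive holds.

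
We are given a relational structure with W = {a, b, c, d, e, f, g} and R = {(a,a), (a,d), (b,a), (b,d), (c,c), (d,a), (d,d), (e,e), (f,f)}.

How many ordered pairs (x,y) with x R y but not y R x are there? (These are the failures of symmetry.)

Enumerating: (b,a), (b,d).

2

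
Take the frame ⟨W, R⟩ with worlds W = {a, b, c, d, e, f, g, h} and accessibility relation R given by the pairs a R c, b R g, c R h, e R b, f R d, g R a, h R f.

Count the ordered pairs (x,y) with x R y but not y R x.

7

Enumerating: (a,c), (b,g), (c,h), (e,b), (f,d), (g,a), (h,f).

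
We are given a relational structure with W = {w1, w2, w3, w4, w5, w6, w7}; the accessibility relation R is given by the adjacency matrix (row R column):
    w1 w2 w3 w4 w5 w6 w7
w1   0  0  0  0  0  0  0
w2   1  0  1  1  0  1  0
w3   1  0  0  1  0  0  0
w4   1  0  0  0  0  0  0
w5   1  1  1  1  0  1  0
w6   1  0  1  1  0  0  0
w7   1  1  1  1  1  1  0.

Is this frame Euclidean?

Euclidean: no — w2 R w1 and w2 R w3, but not w1 R w3.

No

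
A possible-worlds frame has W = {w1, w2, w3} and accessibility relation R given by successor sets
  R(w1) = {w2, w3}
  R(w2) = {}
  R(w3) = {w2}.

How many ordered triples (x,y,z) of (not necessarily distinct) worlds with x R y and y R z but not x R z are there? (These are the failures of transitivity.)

R is transitive; there are no such tuples.

0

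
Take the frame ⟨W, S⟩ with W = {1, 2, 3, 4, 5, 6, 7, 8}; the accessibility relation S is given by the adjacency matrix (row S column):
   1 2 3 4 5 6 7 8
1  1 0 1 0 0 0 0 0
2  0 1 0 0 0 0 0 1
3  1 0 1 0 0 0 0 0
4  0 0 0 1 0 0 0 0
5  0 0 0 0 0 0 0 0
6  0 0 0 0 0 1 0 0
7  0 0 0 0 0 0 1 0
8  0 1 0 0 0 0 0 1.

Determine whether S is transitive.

Yes

Transitive: yes — every two-step S-path is closed by a direct edge.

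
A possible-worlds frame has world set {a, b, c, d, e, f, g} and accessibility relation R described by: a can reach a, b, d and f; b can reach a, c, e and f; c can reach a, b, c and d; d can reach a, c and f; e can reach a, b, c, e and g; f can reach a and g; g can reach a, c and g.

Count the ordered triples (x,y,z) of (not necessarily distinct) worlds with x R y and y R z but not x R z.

33

Enumerating: (a,b,c), (a,b,e), (a,d,c), (a,f,g), (b,a,b), (b,a,d), (b,c,b), (b,c,d), (b,e,b), (b,e,g), (b,f,g), (c,a,f), … and 21 more.
Total: 33.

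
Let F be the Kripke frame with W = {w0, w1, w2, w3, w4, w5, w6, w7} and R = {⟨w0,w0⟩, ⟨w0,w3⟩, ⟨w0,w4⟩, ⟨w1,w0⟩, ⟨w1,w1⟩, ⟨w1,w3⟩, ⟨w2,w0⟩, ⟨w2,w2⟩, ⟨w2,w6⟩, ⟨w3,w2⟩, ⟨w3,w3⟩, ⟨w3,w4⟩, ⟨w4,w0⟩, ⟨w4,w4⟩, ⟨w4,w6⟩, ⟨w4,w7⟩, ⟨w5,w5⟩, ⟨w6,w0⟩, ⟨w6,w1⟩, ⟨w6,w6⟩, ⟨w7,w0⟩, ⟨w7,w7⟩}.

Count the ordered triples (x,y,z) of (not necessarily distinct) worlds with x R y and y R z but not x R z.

Enumerating: (w0,w3,w2), (w0,w4,w6), (w0,w4,w7), (w1,w0,w4), (w1,w3,w2), (w1,w3,w4), (w2,w0,w3), (w2,w0,w4), (w2,w6,w1), (w3,w2,w0), (w3,w2,w6), (w3,w4,w0), … and 9 more.
Total: 21.

21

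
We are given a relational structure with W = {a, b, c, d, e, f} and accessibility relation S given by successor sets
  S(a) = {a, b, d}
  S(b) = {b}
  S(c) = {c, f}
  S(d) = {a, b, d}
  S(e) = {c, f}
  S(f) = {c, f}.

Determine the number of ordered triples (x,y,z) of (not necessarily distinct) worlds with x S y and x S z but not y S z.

Enumerating: (a,b,a), (a,b,d), (d,b,a), (d,b,d).

4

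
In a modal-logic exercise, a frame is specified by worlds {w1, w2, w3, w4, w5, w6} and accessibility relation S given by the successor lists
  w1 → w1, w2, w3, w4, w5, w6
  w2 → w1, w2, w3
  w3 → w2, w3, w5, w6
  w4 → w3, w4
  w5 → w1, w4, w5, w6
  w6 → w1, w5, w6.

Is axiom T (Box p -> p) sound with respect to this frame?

Axiom T corresponds to the accessibility relation being reflexive.
Reflexive: yes — every world is S-related to itself.

Yes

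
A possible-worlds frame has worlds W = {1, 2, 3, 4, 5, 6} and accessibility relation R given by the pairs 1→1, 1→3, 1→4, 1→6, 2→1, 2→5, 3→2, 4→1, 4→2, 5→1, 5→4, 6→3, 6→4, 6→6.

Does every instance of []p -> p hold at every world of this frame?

The schema T characterises exactly the reflexive frames.
Reflexive: no — 2 is not related to itself.

No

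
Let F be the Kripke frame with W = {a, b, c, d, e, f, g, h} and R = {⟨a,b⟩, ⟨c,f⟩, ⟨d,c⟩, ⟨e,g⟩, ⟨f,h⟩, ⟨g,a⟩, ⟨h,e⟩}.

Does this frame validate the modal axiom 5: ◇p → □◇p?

No

By correspondence theory, 5 is valid on a frame iff R is Euclidean.
Euclidean: no — a R b and a R b, but not b R b.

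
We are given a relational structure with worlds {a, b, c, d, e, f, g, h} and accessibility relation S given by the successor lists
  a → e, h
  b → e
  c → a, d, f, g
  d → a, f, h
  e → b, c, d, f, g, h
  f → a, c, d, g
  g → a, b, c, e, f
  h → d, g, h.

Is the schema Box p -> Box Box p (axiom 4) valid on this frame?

Axiom 4 corresponds to the accessibility relation being transitive.
Transitive: no — a S e and e S b, but not a S b.

No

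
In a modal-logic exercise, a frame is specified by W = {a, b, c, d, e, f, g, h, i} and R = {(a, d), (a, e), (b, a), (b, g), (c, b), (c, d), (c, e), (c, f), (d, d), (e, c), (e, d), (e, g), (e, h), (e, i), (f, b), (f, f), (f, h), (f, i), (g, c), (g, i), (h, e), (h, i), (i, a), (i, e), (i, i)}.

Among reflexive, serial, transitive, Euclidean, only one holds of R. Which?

serial

Reflexive: no — a is not related to itself.
Serial: yes — every world has a successor (e.g. a R d).
Transitive: no — a R e and e R c, but not a R c.
Euclidean: no — a R d and a R e, but not d R e.
Only serial holds.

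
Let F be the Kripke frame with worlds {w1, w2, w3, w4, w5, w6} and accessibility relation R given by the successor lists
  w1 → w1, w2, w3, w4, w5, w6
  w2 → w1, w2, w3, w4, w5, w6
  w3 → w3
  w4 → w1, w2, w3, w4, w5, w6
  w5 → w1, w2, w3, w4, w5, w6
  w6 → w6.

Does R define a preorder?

Yes

Reflexive: yes — every world is R-related to itself.
Transitive: yes — every two-step R-path is closed by a direct edge.
So R is a preorder.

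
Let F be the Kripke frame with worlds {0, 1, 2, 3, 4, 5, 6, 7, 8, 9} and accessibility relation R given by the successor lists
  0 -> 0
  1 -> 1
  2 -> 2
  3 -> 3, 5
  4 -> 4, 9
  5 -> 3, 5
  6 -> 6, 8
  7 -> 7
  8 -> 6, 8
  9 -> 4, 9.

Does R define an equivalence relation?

Yes

Reflexive: yes — every world is R-related to itself.
Symmetric: yes — every pair in R has its reverse in R.
Transitive: yes — every two-step R-path is closed by a direct edge.
So R is an equivalence relation.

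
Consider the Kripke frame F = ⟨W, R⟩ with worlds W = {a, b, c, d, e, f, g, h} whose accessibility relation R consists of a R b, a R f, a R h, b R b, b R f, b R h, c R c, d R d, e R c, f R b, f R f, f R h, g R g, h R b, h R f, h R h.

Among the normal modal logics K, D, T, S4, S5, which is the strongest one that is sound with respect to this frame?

D

Serial (axiom D): yes — every world has a successor (e.g. a R b).
Reflexive (axiom T): no — a is not related to itself.
Transitive (axiom 4): yes — every two-step R-path is closed by a direct edge.
Euclidean (axiom 5): yes — any two successors of a common world are R-related.
So F validates K, D; T would additionally require R to be reflexive. The strongest is D.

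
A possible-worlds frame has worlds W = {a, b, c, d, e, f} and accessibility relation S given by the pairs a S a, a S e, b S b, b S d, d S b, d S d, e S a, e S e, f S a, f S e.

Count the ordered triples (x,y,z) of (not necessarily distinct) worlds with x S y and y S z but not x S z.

0

S is transitive; there are no such tuples.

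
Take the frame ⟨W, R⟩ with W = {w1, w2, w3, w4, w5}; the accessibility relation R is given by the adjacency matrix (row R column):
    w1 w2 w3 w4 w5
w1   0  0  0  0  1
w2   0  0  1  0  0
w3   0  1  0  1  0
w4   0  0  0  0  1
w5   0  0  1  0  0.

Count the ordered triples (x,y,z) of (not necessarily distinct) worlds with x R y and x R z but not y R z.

Enumerating: (w1,w5,w5), (w2,w3,w3), (w3,w2,w2), (w3,w2,w4), (w3,w4,w2), (w3,w4,w4), (w4,w5,w5), (w5,w3,w3).

8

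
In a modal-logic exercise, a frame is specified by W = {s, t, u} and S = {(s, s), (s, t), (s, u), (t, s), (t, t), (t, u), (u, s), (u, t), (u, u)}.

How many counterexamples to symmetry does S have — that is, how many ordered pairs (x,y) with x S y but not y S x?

S is symmetric; there are no such tuples.

0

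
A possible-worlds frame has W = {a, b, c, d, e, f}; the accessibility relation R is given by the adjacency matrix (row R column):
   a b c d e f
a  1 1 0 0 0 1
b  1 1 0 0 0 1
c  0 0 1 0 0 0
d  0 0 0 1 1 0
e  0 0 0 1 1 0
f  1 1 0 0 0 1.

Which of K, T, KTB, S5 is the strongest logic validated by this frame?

Reflexive (axiom T): yes — every world is R-related to itself.
Symmetric (axiom B): yes — every pair in R has its reverse in R.
Euclidean (axiom 5): yes — any two successors of a common world are R-related.
So F validates K, T, KTB, S5. The strongest is S5.

S5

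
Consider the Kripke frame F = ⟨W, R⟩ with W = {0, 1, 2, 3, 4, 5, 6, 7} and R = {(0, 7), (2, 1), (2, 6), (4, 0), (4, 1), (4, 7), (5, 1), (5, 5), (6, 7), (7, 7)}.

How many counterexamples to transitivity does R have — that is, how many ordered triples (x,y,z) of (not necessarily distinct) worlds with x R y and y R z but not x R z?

1

Enumerating: (2,6,7).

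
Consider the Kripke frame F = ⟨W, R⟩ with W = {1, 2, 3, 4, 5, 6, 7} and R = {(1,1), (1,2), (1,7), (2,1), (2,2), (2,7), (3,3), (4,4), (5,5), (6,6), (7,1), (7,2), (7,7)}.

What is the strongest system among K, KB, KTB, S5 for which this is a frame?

S5

Symmetric (axiom B): yes — every pair in R has its reverse in R.
Reflexive (axiom T): yes — every world is R-related to itself.
Euclidean (axiom 5): yes — any two successors of a common world are R-related.
So F validates K, KB, KTB, S5. The strongest is S5.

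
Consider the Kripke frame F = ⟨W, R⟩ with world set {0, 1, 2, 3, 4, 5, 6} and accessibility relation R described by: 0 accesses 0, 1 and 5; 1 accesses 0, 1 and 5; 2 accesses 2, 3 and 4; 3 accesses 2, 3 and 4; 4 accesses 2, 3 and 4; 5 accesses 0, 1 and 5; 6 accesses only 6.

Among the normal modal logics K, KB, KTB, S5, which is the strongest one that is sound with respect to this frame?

S5

Symmetric (axiom B): yes — every pair in R has its reverse in R.
Reflexive (axiom T): yes — every world is R-related to itself.
Euclidean (axiom 5): yes — any two successors of a common world are R-related.
So F validates K, KB, KTB, S5. The strongest is S5.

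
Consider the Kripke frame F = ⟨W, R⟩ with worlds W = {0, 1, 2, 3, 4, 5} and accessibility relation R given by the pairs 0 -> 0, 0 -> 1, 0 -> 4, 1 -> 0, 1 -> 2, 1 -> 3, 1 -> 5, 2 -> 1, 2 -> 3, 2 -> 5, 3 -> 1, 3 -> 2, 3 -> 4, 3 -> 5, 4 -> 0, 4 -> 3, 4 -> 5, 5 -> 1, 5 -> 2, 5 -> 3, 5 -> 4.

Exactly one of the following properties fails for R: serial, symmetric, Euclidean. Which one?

Serial: yes — every world has a successor (e.g. 0 R 0).
Symmetric: yes — every pair in R has its reverse in R.
Euclidean: no — 0 R 1 and 0 R 4, but not 1 R 4.
Only Euclidean fails.

Euclidean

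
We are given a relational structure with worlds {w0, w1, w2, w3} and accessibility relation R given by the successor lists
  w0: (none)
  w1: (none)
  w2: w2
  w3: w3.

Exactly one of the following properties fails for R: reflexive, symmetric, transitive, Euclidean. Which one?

reflexive

Reflexive: no — w0 is not related to itself.
Symmetric: yes — every pair in R has its reverse in R.
Transitive: yes — every two-step R-path is closed by a direct edge.
Euclidean: yes — any two successors of a common world are R-related.
Only reflexive fails.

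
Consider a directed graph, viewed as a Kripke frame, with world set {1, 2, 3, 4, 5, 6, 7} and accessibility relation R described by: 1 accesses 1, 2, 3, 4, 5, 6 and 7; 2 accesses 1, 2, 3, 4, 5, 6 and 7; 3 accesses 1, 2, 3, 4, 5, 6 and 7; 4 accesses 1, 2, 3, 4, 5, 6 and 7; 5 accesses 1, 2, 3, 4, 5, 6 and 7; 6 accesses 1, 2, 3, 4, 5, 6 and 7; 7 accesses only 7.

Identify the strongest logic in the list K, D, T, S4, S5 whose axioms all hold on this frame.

Serial (axiom D): yes — every world has a successor (e.g. 1 R 1).
Reflexive (axiom T): yes — every world is R-related to itself.
Transitive (axiom 4): yes — every two-step R-path is closed by a direct edge.
Euclidean (axiom 5): no — 1 R 7 and 1 R 2, but not 7 R 2.
So F validates K, D, T, S4; S5 would additionally require R to be Euclidean. The strongest is S4.

S4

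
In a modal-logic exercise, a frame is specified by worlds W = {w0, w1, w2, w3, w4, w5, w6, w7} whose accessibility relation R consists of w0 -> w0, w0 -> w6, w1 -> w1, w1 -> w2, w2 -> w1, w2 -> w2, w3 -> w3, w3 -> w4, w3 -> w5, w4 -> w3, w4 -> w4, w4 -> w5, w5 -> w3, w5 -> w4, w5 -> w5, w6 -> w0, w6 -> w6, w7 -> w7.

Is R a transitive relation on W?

Transitive: yes — every two-step R-path is closed by a direct edge.

Yes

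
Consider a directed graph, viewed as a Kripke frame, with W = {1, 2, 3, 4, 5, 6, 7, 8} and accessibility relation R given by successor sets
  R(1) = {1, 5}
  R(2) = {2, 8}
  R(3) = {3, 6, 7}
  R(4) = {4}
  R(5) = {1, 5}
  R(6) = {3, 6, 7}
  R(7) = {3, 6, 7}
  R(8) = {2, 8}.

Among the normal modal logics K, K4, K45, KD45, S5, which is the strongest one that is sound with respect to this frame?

S5

Transitive (axiom 4): yes — every two-step R-path is closed by a direct edge.
Euclidean (axiom 5): yes — any two successors of a common world are R-related.
Serial (axiom D): yes — every world has a successor (e.g. 1 R 1).
Reflexive (axiom T): yes — every world is R-related to itself.
So F validates K, K4, K45, KD45, S5. The strongest is S5.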